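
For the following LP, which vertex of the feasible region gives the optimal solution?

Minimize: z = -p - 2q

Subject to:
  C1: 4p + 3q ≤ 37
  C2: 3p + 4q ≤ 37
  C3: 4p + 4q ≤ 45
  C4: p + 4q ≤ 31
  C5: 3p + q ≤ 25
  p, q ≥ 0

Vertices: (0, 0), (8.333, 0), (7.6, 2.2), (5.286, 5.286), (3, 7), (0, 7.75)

Evaluate the objective at each vertex of the feasible region:
  z(0, 0) = 0
  z(8.333, 0) = -8.333
  z(7.6, 2.2) = -12
  z(5.286, 5.286) = -15.86
  z(3, 7) = -17  ←
  z(0, 7.75) = -15.5
The minimum is at p = 3, q = 7.

(3, 7)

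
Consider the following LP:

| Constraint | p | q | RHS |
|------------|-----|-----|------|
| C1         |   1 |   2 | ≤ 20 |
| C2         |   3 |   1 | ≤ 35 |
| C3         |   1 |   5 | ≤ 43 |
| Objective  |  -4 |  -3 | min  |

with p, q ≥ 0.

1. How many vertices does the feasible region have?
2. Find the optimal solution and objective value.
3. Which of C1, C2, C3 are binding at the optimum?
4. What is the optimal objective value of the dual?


1. 5
2. p = 10, q = 5, z = -55
3. C1, C2
4. -55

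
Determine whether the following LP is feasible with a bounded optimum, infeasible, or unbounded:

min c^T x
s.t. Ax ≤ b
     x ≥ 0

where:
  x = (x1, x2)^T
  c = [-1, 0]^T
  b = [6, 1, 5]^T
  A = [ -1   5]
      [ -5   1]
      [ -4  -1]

Unbounded (objective can decrease without bound)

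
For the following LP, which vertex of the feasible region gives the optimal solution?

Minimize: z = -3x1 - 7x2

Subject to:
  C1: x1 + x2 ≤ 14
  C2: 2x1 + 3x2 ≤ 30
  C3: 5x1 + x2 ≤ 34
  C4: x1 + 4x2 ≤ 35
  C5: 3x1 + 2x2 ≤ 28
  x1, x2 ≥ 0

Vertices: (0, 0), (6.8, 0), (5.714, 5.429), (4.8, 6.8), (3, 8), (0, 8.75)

Evaluate the objective at each vertex of the feasible region:
  z(0, 0) = 0
  z(6.8, 0) = -20.4
  z(5.714, 5.429) = -55.14
  z(4.8, 6.8) = -62
  z(3, 8) = -65  ←
  z(0, 8.75) = -61.25
The minimum is at x1 = 3, x2 = 8.

(3, 8)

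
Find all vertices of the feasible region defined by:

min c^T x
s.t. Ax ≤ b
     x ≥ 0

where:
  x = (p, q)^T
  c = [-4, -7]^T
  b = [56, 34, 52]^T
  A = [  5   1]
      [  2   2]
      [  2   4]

(0, 0), (11.2, 0), (9.75, 7.25), (8, 9), (0, 13)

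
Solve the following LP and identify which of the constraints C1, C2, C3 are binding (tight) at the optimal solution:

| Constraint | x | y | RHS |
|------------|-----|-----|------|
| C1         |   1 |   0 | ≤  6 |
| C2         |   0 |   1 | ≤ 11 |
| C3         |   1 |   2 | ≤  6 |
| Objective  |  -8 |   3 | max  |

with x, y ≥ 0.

At x = 0, y = 3, compute slack b - a·x for each constraint:
  C1: 6 − 0 = 6  (slack)
  C2: 11 − 3 = 8  (slack)
  C3: 6 − 6 = 0  (binding)

Optimal: x = 0, y = 3
Binding: C3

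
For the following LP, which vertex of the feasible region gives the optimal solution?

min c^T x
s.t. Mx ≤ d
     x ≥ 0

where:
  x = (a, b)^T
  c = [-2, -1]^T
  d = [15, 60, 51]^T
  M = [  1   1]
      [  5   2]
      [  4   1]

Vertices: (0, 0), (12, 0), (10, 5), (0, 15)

Evaluate the objective at each vertex of the feasible region:
  z(0, 0) = 0
  z(12, 0) = -24
  z(10, 5) = -25  ←
  z(0, 15) = -15
The minimum is at a = 10, b = 5.

(10, 5)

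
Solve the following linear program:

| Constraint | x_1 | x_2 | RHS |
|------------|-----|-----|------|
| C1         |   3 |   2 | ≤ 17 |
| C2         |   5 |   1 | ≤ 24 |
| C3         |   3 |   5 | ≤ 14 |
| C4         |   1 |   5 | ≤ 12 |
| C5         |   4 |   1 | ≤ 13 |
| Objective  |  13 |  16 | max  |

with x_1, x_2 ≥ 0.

Evaluate the objective at each vertex of the feasible region:
  z(0, 0) = 0
  z(3.25, 0) = 42.25
  z(3, 1) = 55  ←
  z(1, 2.2) = 48.2
  z(0, 2.4) = 38.4
The maximum is at x_1 = 3, x_2 = 1.

x_1 = 3, x_2 = 1, z = 55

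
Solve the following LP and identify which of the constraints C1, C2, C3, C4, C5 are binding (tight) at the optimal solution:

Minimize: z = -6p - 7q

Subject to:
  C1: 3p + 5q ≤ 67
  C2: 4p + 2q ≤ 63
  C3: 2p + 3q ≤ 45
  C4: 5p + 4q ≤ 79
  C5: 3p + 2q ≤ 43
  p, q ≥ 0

At p = 9, q = 8, compute slack b - a·x for each constraint:
  C1: 67 − 67 = 0  (binding)
  C2: 63 − 52 = 11  (slack)
  C3: 45 − 42 = 3  (slack)
  C4: 79 − 77 = 2  (slack)
  C5: 43 − 43 = 0  (binding)

Optimal: p = 9, q = 8
Binding: C1, C5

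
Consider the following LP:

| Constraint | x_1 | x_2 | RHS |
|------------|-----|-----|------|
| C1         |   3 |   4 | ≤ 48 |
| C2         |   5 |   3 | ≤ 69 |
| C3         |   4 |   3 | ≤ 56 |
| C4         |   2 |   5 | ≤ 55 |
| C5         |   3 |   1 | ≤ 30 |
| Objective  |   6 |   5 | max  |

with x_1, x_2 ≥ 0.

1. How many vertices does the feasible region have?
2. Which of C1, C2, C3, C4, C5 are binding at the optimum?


1. 5
2. C1, C5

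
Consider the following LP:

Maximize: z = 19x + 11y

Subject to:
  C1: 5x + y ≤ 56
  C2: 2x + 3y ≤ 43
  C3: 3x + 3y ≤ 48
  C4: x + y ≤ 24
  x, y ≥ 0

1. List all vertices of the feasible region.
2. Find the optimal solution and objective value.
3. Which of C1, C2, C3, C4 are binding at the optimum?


1. (0, 0), (11.2, 0), (10, 6), (5, 11), (0, 14.33)
2. x = 10, y = 6, z = 256
3. C1, C3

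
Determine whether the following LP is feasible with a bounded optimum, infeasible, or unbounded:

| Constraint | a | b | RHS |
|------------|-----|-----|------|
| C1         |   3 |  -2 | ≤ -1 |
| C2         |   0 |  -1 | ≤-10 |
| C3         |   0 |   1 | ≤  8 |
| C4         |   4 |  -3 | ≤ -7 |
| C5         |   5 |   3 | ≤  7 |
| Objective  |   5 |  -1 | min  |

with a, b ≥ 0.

Infeasible (no feasible solution exists)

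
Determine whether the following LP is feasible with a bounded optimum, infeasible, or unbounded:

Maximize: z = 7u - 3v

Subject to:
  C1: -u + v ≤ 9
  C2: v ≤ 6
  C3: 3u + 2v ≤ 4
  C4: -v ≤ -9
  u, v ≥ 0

Infeasible (no feasible solution exists)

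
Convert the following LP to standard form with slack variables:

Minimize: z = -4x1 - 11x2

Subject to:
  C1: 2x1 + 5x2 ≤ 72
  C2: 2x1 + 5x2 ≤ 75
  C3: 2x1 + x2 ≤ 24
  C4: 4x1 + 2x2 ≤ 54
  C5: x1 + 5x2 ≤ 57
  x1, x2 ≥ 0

min z = -4x1 - 11x2

s.t.
  2x1 + 5x2 + s1 = 72
  2x1 + 5x2 + s2 = 75
  2x1 + x2 + s3 = 24
  4x1 + 2x2 + s4 = 54
  x1 + 5x2 + s5 = 57
  x1, x2, s1, s2, s3, s4, s5 ≥ 0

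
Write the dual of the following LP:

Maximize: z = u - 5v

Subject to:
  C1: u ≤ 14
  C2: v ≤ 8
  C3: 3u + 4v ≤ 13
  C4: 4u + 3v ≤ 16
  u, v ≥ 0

Primal max cᵀx s.t. Ax ≤ b, x ≥ 0  →  Dual min bᵀy s.t. Aᵀy ≥ c, y ≥ 0.

Minimize: z = 14y1 + 8y2 + 13y3 + 16y4

Subject to:
  y1 + 3y3 + 4y4 ≥ 1
  y2 + 4y3 + 3y4 ≥ -5
  y1, y2, y3, y4 ≥ 0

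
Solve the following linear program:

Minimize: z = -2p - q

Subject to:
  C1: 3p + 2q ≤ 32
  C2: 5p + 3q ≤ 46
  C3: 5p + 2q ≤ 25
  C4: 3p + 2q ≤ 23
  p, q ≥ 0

Evaluate the objective at each vertex of the feasible region:
  z(0, 0) = 0
  z(5, 0) = -10
  z(1, 10) = -12  ←
  z(0, 11.5) = -11.5
The minimum is at p = 1, q = 10.

p = 1, q = 10, z = -12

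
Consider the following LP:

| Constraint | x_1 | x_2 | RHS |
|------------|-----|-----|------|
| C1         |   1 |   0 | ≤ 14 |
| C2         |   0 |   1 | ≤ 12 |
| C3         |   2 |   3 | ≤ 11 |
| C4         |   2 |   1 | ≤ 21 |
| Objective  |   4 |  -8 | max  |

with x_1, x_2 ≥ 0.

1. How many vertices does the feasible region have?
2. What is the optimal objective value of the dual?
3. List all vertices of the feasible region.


1. 3
2. 22
3. (0, 0), (5.5, 0), (0, 3.667)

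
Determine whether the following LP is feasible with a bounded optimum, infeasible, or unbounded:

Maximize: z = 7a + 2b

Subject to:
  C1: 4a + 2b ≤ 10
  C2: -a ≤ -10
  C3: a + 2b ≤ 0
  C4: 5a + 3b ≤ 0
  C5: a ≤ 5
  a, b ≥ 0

Infeasible (no feasible solution exists)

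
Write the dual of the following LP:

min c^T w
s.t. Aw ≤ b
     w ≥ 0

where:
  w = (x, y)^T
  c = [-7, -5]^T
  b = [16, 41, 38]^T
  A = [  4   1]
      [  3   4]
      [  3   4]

Primal min cᵀx s.t. Ax ≤ b, x ≥ 0  →  Dual max −bᵀy s.t. Aᵀy ≥ −c, y ≥ 0.

Maximize: z = -16y1 - 41y2 - 38y3

Subject to:
  4y1 + 3y2 + 3y3 ≥ 7
  y1 + 4y2 + 4y3 ≥ 5
  y1, y2, y3 ≥ 0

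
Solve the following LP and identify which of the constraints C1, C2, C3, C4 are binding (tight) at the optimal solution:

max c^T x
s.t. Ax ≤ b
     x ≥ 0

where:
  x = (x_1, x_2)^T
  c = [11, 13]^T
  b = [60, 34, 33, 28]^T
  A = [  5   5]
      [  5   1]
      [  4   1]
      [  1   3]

At x_1 = 4, x_2 = 8, compute slack b - a·x for each constraint:
  C1: 60 − 60 = 0  (binding)
  C2: 34 − 28 = 6  (slack)
  C3: 33 − 24 = 9  (slack)
  C4: 28 − 28 = 0  (binding)

Optimal: x_1 = 4, x_2 = 8
Binding: C1, C4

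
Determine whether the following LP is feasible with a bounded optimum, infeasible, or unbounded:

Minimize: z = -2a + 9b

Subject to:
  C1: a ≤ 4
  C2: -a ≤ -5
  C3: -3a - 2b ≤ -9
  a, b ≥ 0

Infeasible (no feasible solution exists)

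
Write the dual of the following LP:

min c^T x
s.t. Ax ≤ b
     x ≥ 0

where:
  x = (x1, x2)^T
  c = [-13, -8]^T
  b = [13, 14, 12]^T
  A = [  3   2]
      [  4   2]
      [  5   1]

Primal min cᵀx s.t. Ax ≤ b, x ≥ 0  →  Dual max −bᵀy s.t. Aᵀy ≥ −c, y ≥ 0.

Maximize: z = -13y1 - 14y2 - 12y3

Subject to:
  3y1 + 4y2 + 5y3 ≥ 13
  2y1 + 2y2 + y3 ≥ 8
  y1, y2, y3 ≥ 0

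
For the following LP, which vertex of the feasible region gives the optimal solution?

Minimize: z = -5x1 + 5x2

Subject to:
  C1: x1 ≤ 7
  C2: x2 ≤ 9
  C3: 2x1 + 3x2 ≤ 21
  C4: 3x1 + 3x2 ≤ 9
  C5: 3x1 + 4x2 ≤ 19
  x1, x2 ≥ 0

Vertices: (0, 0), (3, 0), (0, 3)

Evaluate the objective at each vertex of the feasible region:
  z(0, 0) = 0
  z(3, 0) = -15  ←
  z(0, 3) = 15
The minimum is at x1 = 3, x2 = 0.

(3, 0)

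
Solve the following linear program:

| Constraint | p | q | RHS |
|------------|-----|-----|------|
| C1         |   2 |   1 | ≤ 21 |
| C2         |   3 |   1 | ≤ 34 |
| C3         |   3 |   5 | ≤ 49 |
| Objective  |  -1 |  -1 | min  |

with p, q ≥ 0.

Evaluate the objective at each vertex of the feasible region:
  z(0, 0) = 0
  z(10.5, 0) = -10.5
  z(8, 5) = -13  ←
  z(0, 9.8) = -9.8
The minimum is at p = 8, q = 5.

p = 8, q = 5, z = -13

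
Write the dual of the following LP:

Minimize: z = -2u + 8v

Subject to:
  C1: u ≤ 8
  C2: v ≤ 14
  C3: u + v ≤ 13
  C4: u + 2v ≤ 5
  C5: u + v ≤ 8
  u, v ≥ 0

Primal min cᵀx s.t. Ax ≤ b, x ≥ 0  →  Dual max −bᵀy s.t. Aᵀy ≥ −c, y ≥ 0.

Maximize: z = -8y1 - 14y2 - 13y3 - 5y4 - 8y5

Subject to:
  y1 + y3 + y4 + y5 ≥ 2
  y2 + y3 + 2y4 + y5 ≥ -8
  y1, y2, y3, y4, y5 ≥ 0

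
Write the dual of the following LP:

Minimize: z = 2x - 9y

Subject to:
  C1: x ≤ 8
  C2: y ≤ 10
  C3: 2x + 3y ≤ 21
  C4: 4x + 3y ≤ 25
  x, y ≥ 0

Primal min cᵀx s.t. Ax ≤ b, x ≥ 0  →  Dual max −bᵀy s.t. Aᵀy ≥ −c, y ≥ 0.

Maximize: z = -8y1 - 10y2 - 21y3 - 25y4

Subject to:
  y1 + 2y3 + 4y4 ≥ -2
  y2 + 3y3 + 3y4 ≥ 9
  y1, y2, y3, y4 ≥ 0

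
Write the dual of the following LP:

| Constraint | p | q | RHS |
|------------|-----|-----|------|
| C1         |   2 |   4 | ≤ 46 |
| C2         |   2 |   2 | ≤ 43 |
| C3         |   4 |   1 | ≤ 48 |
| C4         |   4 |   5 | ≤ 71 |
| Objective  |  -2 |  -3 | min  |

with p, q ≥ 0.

Primal min cᵀx s.t. Ax ≤ b, x ≥ 0  →  Dual max −bᵀy s.t. Aᵀy ≥ −c, y ≥ 0.

Maximize: z = -46y1 - 43y2 - 48y3 - 71y4

Subject to:
  2y1 + 2y2 + 4y3 + 4y4 ≥ 2
  4y1 + 2y2 + y3 + 5y4 ≥ 3
  y1, y2, y3, y4 ≥ 0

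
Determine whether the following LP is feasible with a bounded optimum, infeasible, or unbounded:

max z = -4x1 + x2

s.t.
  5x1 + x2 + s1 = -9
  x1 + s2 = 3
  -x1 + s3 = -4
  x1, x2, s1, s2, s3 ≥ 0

Infeasible (no feasible solution exists)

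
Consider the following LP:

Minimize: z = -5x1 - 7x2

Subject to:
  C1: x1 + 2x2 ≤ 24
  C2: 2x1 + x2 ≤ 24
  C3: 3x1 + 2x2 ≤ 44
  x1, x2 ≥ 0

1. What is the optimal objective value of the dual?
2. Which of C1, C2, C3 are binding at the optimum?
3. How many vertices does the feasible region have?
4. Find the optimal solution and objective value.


1. -96
2. C1, C2
3. 4
4. x1 = 8, x2 = 8, z = -96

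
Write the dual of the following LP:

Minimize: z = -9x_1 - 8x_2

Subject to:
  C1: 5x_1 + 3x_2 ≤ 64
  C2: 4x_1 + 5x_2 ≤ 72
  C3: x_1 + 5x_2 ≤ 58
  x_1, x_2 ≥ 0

Primal min cᵀx s.t. Ax ≤ b, x ≥ 0  →  Dual max −bᵀy s.t. Aᵀy ≥ −c, y ≥ 0.

Maximize: z = -64y1 - 72y2 - 58y3

Subject to:
  5y1 + 4y2 + y3 ≥ 9
  3y1 + 5y2 + 5y3 ≥ 8
  y1, y2, y3 ≥ 0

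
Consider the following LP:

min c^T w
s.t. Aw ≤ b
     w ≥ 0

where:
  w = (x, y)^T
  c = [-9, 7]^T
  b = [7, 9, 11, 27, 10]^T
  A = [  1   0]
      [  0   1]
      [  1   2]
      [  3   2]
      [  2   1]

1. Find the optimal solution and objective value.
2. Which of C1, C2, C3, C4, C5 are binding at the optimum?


1. x = 5, y = 0, z = -45
2. C5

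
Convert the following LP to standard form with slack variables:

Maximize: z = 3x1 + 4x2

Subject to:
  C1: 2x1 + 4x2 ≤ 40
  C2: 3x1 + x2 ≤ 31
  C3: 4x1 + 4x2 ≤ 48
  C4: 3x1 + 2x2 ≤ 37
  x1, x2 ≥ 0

max z = 3x1 + 4x2

s.t.
  2x1 + 4x2 + s1 = 40
  3x1 + x2 + s2 = 31
  4x1 + 4x2 + s3 = 48
  3x1 + 2x2 + s4 = 37
  x1, x2, s1, s2, s3, s4 ≥ 0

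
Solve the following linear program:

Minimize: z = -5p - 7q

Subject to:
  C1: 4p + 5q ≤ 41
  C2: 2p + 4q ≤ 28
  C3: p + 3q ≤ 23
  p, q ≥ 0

Evaluate the objective at each vertex of the feasible region:
  z(0, 0) = 0
  z(10.25, 0) = -51.25
  z(4, 5) = -55  ←
  z(0, 7) = -49
The minimum is at p = 4, q = 5.

p = 4, q = 5, z = -55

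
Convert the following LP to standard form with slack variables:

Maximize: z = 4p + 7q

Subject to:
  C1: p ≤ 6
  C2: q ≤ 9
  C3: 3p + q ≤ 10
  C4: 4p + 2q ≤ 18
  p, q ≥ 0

max z = 4p + 7q

s.t.
  p + s1 = 6
  q + s2 = 9
  3p + q + s3 = 10
  4p + 2q + s4 = 18
  p, q, s1, s2, s3, s4 ≥ 0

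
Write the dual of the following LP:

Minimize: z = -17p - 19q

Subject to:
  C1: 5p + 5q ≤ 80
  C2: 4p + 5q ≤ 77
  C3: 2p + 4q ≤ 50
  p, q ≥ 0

Primal min cᵀx s.t. Ax ≤ b, x ≥ 0  →  Dual max −bᵀy s.t. Aᵀy ≥ −c, y ≥ 0.

Maximize: z = -80y1 - 77y2 - 50y3

Subject to:
  5y1 + 4y2 + 2y3 ≥ 17
  5y1 + 5y2 + 4y3 ≥ 19
  y1, y2, y3 ≥ 0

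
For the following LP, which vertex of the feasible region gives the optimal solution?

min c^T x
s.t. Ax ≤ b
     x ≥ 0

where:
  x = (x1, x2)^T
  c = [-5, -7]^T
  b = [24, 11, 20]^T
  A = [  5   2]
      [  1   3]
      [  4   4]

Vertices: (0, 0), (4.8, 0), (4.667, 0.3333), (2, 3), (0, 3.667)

Evaluate the objective at each vertex of the feasible region:
  z(0, 0) = 0
  z(4.8, 0) = -24
  z(4.667, 0.3333) = -25.67
  z(2, 3) = -31  ←
  z(0, 3.667) = -25.67
The minimum is at x1 = 2, x2 = 3.

(2, 3)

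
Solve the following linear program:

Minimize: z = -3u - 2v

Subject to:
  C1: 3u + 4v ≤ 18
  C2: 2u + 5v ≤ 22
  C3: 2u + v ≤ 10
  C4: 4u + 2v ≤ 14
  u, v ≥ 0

Evaluate the objective at each vertex of the feasible region:
  z(0, 0) = 0
  z(3.5, 0) = -10.5
  z(2, 3) = -12  ←
  z(0.2857, 4.286) = -9.429
  z(0, 4.4) = -8.8
The minimum is at u = 2, v = 3.

u = 2, v = 3, z = -12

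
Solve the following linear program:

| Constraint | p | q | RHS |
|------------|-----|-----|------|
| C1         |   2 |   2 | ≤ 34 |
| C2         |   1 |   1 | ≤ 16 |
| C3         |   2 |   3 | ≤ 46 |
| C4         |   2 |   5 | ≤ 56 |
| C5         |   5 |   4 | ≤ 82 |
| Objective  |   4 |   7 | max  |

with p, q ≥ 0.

Evaluate the objective at each vertex of the feasible region:
  z(0, 0) = 0
  z(16, 0) = 64
  z(8, 8) = 88  ←
  z(0, 11.2) = 78.4
The maximum is at p = 8, q = 8.

p = 8, q = 8, z = 88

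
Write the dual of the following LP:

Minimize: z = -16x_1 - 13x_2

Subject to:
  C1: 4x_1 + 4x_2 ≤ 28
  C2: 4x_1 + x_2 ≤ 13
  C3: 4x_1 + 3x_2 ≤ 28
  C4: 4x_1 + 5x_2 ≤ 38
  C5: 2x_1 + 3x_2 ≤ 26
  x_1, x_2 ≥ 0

Primal min cᵀx s.t. Ax ≤ b, x ≥ 0  →  Dual max −bᵀy s.t. Aᵀy ≥ −c, y ≥ 0.

Maximize: z = -28y1 - 13y2 - 28y3 - 38y4 - 26y5

Subject to:
  4y1 + 4y2 + 4y3 + 4y4 + 2y5 ≥ 16
  4y1 + y2 + 3y3 + 5y4 + 3y5 ≥ 13
  y1, y2, y3, y4, y5 ≥ 0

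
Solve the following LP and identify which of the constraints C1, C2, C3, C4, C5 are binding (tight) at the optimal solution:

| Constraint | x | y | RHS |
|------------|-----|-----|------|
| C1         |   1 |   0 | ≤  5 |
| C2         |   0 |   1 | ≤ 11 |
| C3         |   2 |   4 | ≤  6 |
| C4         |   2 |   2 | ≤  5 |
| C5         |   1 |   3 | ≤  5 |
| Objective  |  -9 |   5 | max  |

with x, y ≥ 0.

At x = 0, y = 1.5, compute slack b - a·x for each constraint:
  C1: 5 − 0 = 5  (slack)
  C2: 11 − 1.5 = 9.5  (slack)
  C3: 6 − 6 = 0  (binding)
  C4: 5 − 3 = 2  (slack)
  C5: 5 − 4.5 = 0.5  (slack)

Optimal: x = 0, y = 1.5
Binding: C3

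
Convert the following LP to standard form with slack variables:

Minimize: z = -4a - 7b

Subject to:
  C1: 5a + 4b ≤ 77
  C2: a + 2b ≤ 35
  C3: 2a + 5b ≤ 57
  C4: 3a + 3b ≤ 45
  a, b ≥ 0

min z = -4a - 7b

s.t.
  5a + 4b + s1 = 77
  a + 2b + s2 = 35
  2a + 5b + s3 = 57
  3a + 3b + s4 = 45
  a, b, s1, s2, s3, s4 ≥ 0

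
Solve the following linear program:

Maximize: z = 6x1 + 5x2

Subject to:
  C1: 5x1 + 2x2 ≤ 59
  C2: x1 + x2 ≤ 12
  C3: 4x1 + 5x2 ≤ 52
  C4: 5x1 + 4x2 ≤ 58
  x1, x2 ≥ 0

Evaluate the objective at each vertex of the feasible region:
  z(0, 0) = 0
  z(11.6, 0) = 69.6
  z(10, 2) = 70  ←
  z(8, 4) = 68
  z(0, 10.4) = 52
The maximum is at x1 = 10, x2 = 2.

x1 = 10, x2 = 2, z = 70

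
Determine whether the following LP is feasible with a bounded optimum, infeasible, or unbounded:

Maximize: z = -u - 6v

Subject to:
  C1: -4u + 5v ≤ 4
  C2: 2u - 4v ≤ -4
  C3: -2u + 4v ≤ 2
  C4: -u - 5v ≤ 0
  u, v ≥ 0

Infeasible (no feasible solution exists)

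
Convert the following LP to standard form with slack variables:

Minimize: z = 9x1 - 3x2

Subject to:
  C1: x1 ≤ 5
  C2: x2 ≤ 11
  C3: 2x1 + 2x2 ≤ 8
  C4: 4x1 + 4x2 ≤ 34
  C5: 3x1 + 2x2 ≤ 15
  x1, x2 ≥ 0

min z = 9x1 - 3x2

s.t.
  x1 + s1 = 5
  x2 + s2 = 11
  2x1 + 2x2 + s3 = 8
  4x1 + 4x2 + s4 = 34
  3x1 + 2x2 + s5 = 15
  x1, x2, s1, s2, s3, s4, s5 ≥ 0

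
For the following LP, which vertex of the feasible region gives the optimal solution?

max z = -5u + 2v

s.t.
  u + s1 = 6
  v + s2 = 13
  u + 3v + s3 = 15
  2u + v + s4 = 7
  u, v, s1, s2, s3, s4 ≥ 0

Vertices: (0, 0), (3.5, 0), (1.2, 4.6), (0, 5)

Evaluate the objective at each vertex of the feasible region:
  z(0, 0) = 0
  z(3.5, 0) = -17.5
  z(1.2, 4.6) = 3.2
  z(0, 5) = 10  ←
The maximum is at u = 0, v = 5.

(0, 5)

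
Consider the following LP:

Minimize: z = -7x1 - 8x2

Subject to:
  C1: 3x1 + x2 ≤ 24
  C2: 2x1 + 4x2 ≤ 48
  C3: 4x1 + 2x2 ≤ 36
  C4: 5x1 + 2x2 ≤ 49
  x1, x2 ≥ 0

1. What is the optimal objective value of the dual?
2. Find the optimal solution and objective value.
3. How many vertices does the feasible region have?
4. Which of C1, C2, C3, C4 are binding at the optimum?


1. -108
2. x1 = 4, x2 = 10, z = -108
3. 5
4. C2, C3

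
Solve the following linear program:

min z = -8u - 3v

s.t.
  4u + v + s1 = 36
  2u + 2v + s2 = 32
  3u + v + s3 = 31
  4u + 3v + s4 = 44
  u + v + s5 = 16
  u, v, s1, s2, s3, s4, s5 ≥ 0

Evaluate the objective at each vertex of the feasible region:
  z(0, 0) = 0
  z(9, 0) = -72
  z(8, 4) = -76  ←
  z(0, 14.67) = -44
The minimum is at u = 8, v = 4.

u = 8, v = 4, z = -76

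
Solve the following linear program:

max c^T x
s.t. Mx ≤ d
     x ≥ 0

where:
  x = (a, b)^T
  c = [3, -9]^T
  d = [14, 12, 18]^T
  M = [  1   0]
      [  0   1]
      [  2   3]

Evaluate the objective at each vertex of the feasible region:
  z(0, 0) = 0
  z(9, 0) = 27  ←
  z(0, 6) = -54
The maximum is at a = 9, b = 0.

a = 9, b = 0, z = 27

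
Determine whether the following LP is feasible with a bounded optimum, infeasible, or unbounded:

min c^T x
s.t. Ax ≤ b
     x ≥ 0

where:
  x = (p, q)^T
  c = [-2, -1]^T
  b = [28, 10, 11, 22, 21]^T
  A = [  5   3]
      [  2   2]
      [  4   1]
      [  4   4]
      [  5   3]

Feasible with a bounded optimal solution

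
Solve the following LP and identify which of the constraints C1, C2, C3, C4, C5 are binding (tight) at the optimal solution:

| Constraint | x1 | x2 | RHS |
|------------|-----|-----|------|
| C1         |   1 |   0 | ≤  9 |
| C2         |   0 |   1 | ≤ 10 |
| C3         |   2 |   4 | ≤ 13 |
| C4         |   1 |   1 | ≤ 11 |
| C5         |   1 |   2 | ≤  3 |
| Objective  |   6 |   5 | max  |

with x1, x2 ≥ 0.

At x1 = 3, x2 = 0, compute slack b - a·x for each constraint:
  C1: 9 − 3 = 6  (slack)
  C2: 10 − 0 = 10  (slack)
  C3: 13 − 6 = 7  (slack)
  C4: 11 − 3 = 8  (slack)
  C5: 3 − 3 = 0  (binding)

Optimal: x1 = 3, x2 = 0
Binding: C5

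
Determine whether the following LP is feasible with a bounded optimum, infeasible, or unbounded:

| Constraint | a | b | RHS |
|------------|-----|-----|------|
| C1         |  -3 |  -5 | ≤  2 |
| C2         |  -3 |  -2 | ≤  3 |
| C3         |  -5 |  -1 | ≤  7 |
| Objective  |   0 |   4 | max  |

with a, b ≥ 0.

Unbounded (objective can increase without bound)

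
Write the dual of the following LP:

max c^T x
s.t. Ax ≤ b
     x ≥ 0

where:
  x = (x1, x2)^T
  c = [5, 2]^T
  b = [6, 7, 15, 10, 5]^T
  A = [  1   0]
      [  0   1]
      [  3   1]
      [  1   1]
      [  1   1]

Primal max cᵀx s.t. Ax ≤ b, x ≥ 0  →  Dual min bᵀy s.t. Aᵀy ≥ c, y ≥ 0.

Minimize: z = 6y1 + 7y2 + 15y3 + 10y4 + 5y5

Subject to:
  y1 + 3y3 + y4 + y5 ≥ 5
  y2 + y3 + y4 + y5 ≥ 2
  y1, y2, y3, y4, y5 ≥ 0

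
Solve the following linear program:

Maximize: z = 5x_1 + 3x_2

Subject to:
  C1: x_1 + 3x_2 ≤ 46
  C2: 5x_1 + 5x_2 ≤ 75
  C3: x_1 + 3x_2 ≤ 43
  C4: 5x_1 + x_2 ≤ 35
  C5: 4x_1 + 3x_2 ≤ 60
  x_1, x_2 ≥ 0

Evaluate the objective at each vertex of the feasible region:
  z(0, 0) = 0
  z(7, 0) = 35
  z(5, 10) = 55  ←
  z(1, 14) = 47
  z(0, 14.33) = 43
The maximum is at x_1 = 5, x_2 = 10.

x_1 = 5, x_2 = 10, z = 55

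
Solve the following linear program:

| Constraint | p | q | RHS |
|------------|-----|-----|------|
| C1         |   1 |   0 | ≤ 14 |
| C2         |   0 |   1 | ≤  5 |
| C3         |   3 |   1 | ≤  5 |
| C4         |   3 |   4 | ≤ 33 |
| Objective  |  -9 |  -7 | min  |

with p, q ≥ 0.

Evaluate the objective at each vertex of the feasible region:
  z(0, 0) = 0
  z(1.667, 0) = -15
  z(0, 5) = -35  ←
The minimum is at p = 0, q = 5.

p = 0, q = 5, z = -35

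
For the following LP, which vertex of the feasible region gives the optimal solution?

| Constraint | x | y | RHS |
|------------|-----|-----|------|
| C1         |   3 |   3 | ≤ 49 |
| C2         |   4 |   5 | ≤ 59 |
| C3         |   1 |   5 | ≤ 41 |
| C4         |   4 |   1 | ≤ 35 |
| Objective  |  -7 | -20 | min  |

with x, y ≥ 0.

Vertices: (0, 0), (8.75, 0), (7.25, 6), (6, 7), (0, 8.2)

Evaluate the objective at each vertex of the feasible region:
  z(0, 0) = 0
  z(8.75, 0) = -61.25
  z(7.25, 6) = -170.8
  z(6, 7) = -182  ←
  z(0, 8.2) = -164
The minimum is at x = 6, y = 7.

(6, 7)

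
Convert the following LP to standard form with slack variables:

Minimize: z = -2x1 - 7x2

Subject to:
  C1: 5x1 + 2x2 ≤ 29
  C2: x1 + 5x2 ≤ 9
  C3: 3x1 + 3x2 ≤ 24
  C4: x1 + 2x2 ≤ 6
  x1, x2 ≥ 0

min z = -2x1 - 7x2

s.t.
  5x1 + 2x2 + s1 = 29
  x1 + 5x2 + s2 = 9
  3x1 + 3x2 + s3 = 24
  x1 + 2x2 + s4 = 6
  x1, x2, s1, s2, s3, s4 ≥ 0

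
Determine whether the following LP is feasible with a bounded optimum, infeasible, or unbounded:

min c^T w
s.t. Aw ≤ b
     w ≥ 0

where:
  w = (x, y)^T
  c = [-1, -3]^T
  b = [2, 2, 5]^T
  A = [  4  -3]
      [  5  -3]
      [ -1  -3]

Unbounded (objective can decrease without bound)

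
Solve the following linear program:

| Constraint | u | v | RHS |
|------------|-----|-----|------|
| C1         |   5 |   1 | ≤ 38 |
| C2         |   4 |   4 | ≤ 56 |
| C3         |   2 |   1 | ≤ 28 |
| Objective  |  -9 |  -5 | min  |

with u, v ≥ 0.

Evaluate the objective at each vertex of the feasible region:
  z(0, 0) = 0
  z(7.6, 0) = -68.4
  z(6, 8) = -94  ←
  z(0, 14) = -70
The minimum is at u = 6, v = 8.

u = 6, v = 8, z = -94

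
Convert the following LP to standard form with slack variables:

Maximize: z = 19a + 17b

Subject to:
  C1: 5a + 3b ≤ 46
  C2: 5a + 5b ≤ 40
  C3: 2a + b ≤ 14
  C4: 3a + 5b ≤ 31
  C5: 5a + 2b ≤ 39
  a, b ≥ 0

max z = 19a + 17b

s.t.
  5a + 3b + s1 = 46
  5a + 5b + s2 = 40
  2a + b + s3 = 14
  3a + 5b + s4 = 31
  5a + 2b + s5 = 39
  a, b, s1, s2, s3, s4, s5 ≥ 0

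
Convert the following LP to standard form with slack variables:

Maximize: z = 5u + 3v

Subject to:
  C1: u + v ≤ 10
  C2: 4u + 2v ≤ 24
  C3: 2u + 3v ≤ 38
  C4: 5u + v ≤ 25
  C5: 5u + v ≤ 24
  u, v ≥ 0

max z = 5u + 3v

s.t.
  u + v + s1 = 10
  4u + 2v + s2 = 24
  2u + 3v + s3 = 38
  5u + v + s4 = 25
  5u + v + s5 = 24
  u, v, s1, s2, s3, s4, s5 ≥ 0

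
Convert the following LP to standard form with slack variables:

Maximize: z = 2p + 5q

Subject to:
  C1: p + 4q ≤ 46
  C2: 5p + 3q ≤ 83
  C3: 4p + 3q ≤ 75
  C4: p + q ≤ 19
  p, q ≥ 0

max z = 2p + 5q

s.t.
  p + 4q + s1 = 46
  5p + 3q + s2 = 83
  4p + 3q + s3 = 75
  p + q + s4 = 19
  p, q, s1, s2, s3, s4 ≥ 0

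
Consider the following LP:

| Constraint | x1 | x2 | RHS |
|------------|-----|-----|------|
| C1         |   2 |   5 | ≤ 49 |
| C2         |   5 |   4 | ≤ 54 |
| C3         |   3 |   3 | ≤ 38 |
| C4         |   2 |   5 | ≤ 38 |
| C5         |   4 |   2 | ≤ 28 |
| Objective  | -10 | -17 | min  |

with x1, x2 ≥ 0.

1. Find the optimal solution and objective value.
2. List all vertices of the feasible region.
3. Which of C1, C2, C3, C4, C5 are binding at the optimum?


1. x1 = 4, x2 = 6, z = -142
2. (0, 0), (7, 0), (4, 6), (0, 7.6)
3. C4, C5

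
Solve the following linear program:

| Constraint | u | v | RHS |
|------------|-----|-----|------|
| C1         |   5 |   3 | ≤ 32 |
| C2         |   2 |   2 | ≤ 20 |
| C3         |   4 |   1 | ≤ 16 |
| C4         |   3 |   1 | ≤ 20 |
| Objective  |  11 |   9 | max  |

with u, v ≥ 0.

Evaluate the objective at each vertex of the feasible region:
  z(0, 0) = 0
  z(4, 0) = 44
  z(2.286, 6.857) = 86.86
  z(1, 9) = 92  ←
  z(0, 10) = 90
The maximum is at u = 1, v = 9.

u = 1, v = 9, z = 92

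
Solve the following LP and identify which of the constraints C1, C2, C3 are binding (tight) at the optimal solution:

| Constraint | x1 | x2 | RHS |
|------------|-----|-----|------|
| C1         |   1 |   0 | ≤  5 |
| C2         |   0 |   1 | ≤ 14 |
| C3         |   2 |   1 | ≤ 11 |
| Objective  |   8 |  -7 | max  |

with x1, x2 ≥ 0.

At x1 = 5, x2 = 0, compute slack b - a·x for each constraint:
  C1: 5 − 5 = 0  (binding)
  C2: 14 − 0 = 14  (slack)
  C3: 11 − 10 = 1  (slack)

Optimal: x1 = 5, x2 = 0
Binding: C1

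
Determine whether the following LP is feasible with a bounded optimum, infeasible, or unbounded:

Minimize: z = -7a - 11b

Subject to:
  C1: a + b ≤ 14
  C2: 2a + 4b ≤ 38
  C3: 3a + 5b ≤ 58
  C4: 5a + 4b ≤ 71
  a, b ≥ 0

Feasible with a bounded optimal solution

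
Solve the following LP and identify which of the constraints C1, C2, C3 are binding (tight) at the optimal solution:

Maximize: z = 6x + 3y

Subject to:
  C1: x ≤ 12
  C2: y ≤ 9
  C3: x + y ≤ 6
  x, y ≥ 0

At x = 6, y = 0, compute slack b - a·x for each constraint:
  C1: 12 − 6 = 6  (slack)
  C2: 9 − 0 = 9  (slack)
  C3: 6 − 6 = 0  (binding)

Optimal: x = 6, y = 0
Binding: C3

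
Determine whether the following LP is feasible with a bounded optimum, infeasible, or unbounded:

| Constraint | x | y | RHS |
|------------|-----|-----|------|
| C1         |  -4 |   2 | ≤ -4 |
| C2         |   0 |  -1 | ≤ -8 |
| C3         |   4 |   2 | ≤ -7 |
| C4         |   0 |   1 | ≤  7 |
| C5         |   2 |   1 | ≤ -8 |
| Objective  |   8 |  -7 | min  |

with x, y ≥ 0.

Infeasible (no feasible solution exists)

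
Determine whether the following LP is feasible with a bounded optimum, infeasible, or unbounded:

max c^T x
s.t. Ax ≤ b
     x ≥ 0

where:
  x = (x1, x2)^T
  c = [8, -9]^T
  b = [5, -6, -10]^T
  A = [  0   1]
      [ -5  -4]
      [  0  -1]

Infeasible (no feasible solution exists)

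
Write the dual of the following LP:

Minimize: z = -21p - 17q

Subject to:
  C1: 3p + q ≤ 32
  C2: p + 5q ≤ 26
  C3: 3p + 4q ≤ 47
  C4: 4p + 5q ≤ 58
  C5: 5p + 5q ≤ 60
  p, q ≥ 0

Primal min cᵀx s.t. Ax ≤ b, x ≥ 0  →  Dual max −bᵀy s.t. Aᵀy ≥ −c, y ≥ 0.

Maximize: z = -32y1 - 26y2 - 47y3 - 58y4 - 60y5

Subject to:
  3y1 + y2 + 3y3 + 4y4 + 5y5 ≥ 21
  y1 + 5y2 + 4y3 + 5y4 + 5y5 ≥ 17
  y1, y2, y3, y4, y5 ≥ 0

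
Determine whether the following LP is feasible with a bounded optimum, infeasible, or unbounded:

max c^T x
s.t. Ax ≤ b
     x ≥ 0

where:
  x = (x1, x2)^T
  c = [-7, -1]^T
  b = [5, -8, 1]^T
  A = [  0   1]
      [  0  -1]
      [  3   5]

Infeasible (no feasible solution exists)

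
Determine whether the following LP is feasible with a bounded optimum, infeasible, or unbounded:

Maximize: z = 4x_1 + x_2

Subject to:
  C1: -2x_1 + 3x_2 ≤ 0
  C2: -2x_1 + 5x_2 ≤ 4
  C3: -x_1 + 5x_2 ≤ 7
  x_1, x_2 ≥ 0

Unbounded (objective can increase without bound)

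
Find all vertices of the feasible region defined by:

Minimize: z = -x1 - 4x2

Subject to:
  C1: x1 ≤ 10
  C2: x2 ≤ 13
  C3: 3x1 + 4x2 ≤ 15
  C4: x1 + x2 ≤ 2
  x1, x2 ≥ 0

(0, 0), (2, 0), (0, 2)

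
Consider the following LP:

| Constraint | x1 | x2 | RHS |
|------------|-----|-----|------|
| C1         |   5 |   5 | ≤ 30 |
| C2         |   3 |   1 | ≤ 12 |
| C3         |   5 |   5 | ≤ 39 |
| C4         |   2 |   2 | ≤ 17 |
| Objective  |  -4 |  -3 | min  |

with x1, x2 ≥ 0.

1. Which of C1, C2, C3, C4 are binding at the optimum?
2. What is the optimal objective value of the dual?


1. C1, C2
2. -21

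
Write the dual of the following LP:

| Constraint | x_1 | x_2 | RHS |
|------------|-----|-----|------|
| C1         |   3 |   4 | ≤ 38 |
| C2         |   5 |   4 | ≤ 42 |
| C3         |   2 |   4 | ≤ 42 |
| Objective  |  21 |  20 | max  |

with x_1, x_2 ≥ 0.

Primal max cᵀx s.t. Ax ≤ b, x ≥ 0  →  Dual min bᵀy s.t. Aᵀy ≥ c, y ≥ 0.

Minimize: z = 38y1 + 42y2 + 42y3

Subject to:
  3y1 + 5y2 + 2y3 ≥ 21
  4y1 + 4y2 + 4y3 ≥ 20
  y1, y2, y3 ≥ 0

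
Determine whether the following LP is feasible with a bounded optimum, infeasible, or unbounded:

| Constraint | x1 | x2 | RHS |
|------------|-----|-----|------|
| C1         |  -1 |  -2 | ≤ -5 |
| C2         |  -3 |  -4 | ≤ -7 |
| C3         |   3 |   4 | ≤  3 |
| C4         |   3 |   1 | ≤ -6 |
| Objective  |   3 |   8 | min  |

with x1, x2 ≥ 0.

Infeasible (no feasible solution exists)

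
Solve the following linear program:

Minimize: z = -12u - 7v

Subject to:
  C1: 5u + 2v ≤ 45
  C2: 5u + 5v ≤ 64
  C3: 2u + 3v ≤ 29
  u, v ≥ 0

Evaluate the objective at each vertex of the feasible region:
  z(0, 0) = 0
  z(9, 0) = -108
  z(7, 5) = -119  ←
  z(0, 9.667) = -67.67
The minimum is at u = 7, v = 5.

u = 7, v = 5, z = -119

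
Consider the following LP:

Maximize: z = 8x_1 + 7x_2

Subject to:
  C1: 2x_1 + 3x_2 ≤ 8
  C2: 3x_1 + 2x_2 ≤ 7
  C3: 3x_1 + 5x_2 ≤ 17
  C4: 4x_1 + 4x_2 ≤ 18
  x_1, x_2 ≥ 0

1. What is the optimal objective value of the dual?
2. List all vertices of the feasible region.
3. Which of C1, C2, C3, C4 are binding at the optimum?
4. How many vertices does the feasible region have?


1. 22
2. (0, 0), (2.333, 0), (1, 2), (0, 2.667)
3. C1, C2
4. 4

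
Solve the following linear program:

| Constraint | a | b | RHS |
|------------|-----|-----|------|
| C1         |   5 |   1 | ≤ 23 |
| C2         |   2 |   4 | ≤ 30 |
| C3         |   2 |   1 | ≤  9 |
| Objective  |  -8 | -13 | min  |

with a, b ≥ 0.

Evaluate the objective at each vertex of the feasible region:
  z(0, 0) = 0
  z(4.5, 0) = -36
  z(1, 7) = -99  ←
  z(0, 7.5) = -97.5
The minimum is at a = 1, b = 7.

a = 1, b = 7, z = -99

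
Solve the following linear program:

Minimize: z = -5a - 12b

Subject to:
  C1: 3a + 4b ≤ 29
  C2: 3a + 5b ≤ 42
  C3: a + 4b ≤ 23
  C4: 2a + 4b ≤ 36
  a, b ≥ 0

Evaluate the objective at each vertex of the feasible region:
  z(0, 0) = 0
  z(9.667, 0) = -48.33
  z(3, 5) = -75  ←
  z(0, 5.75) = -69
The minimum is at a = 3, b = 5.

a = 3, b = 5, z = -75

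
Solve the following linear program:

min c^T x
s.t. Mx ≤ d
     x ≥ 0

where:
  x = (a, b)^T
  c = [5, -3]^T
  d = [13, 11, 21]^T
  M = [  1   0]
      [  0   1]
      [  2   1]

Evaluate the objective at each vertex of the feasible region:
  z(0, 0) = 0
  z(10.5, 0) = 52.5
  z(5, 11) = -8
  z(0, 11) = -33  ←
The minimum is at a = 0, b = 11.

a = 0, b = 11, z = -33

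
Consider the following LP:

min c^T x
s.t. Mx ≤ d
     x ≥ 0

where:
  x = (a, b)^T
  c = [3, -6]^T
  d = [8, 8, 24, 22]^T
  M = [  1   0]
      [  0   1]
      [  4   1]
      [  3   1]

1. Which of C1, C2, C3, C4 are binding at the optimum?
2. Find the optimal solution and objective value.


1. C2
2. a = 0, b = 8, z = -48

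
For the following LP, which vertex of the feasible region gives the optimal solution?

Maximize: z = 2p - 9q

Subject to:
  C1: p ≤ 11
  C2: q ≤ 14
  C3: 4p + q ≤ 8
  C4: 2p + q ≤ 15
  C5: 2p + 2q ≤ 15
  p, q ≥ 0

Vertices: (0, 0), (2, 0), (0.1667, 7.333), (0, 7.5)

Evaluate the objective at each vertex of the feasible region:
  z(0, 0) = 0
  z(2, 0) = 4  ←
  z(0.1667, 7.333) = -65.67
  z(0, 7.5) = -67.5
The maximum is at p = 2, q = 0.

(2, 0)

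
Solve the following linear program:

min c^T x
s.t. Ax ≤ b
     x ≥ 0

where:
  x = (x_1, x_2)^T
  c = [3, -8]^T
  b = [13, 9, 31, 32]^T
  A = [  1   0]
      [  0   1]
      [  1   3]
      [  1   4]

Evaluate the objective at each vertex of the feasible region:
  z(0, 0) = 0
  z(13, 0) = 39
  z(13, 4.75) = 1
  z(0, 8) = -64  ←
The minimum is at x_1 = 0, x_2 = 8.

x_1 = 0, x_2 = 8, z = -64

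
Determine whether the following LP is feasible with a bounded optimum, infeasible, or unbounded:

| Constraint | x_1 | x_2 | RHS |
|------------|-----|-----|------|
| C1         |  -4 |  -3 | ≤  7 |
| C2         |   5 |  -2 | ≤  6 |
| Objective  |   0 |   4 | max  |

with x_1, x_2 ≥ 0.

Unbounded (objective can increase without bound)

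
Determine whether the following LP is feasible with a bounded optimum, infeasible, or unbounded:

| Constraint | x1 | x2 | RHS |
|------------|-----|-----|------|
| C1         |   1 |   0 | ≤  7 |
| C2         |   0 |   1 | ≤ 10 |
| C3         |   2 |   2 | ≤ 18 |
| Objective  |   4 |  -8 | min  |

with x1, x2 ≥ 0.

Feasible with a bounded optimal solution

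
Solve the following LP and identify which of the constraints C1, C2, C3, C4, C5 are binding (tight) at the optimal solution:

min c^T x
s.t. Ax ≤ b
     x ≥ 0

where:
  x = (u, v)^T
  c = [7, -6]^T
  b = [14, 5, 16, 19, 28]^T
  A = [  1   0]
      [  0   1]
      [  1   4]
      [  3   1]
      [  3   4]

At u = 0, v = 4, compute slack b - a·x for each constraint:
  C1: 14 − 0 = 14  (slack)
  C2: 5 − 4 = 1  (slack)
  C3: 16 − 16 = 0  (binding)
  C4: 19 − 4 = 15  (slack)
  C5: 28 − 16 = 12  (slack)

Optimal: u = 0, v = 4
Binding: C3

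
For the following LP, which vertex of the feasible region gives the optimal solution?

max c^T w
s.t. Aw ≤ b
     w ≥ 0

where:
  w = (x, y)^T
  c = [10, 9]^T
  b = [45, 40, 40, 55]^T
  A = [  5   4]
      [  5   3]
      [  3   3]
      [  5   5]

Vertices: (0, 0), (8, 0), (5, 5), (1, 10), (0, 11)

Evaluate the objective at each vertex of the feasible region:
  z(0, 0) = 0
  z(8, 0) = 80
  z(5, 5) = 95
  z(1, 10) = 100  ←
  z(0, 11) = 99
The maximum is at x = 1, y = 10.

(1, 10)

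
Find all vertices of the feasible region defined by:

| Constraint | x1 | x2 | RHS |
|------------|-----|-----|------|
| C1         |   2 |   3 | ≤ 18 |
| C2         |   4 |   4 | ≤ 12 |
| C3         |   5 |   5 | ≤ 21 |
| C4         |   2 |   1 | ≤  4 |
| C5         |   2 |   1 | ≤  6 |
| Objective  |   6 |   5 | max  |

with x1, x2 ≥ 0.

(0, 0), (2, 0), (1, 2), (0, 3)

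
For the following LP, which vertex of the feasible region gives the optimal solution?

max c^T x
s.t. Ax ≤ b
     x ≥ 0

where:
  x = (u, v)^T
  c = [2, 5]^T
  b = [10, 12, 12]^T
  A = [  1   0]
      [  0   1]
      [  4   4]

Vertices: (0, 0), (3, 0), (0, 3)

Evaluate the objective at each vertex of the feasible region:
  z(0, 0) = 0
  z(3, 0) = 6
  z(0, 3) = 15  ←
The maximum is at u = 0, v = 3.

(0, 3)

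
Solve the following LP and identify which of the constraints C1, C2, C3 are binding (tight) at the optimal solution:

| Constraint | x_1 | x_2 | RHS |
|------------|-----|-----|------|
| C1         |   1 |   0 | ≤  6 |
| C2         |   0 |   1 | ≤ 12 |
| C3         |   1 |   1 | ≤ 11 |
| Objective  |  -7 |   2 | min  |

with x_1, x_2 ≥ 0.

At x_1 = 6, x_2 = 0, compute slack b - a·x for each constraint:
  C1: 6 − 6 = 0  (binding)
  C2: 12 − 0 = 12  (slack)
  C3: 11 − 6 = 5  (slack)

Optimal: x_1 = 6, x_2 = 0
Binding: C1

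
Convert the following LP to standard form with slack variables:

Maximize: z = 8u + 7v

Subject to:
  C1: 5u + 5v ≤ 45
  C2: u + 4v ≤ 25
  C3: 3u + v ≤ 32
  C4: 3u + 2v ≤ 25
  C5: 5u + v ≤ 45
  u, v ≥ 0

max z = 8u + 7v

s.t.
  5u + 5v + s1 = 45
  u + 4v + s2 = 25
  3u + v + s3 = 32
  3u + 2v + s4 = 25
  5u + v + s5 = 45
  u, v, s1, s2, s3, s4, s5 ≥ 0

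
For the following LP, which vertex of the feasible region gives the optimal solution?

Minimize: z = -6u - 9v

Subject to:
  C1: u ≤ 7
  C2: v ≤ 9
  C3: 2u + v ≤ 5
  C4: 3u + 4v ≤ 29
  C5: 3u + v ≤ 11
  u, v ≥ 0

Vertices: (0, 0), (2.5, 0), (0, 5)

Evaluate the objective at each vertex of the feasible region:
  z(0, 0) = 0
  z(2.5, 0) = -15
  z(0, 5) = -45  ←
The minimum is at u = 0, v = 5.

(0, 5)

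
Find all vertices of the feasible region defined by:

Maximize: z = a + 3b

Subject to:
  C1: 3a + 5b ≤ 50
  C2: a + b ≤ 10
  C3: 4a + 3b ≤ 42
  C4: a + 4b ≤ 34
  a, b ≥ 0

(0, 0), (10, 0), (2, 8), (0, 8.5)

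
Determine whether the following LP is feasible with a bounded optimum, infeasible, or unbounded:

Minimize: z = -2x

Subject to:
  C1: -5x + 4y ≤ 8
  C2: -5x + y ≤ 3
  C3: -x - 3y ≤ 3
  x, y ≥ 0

Unbounded (objective can decrease without bound)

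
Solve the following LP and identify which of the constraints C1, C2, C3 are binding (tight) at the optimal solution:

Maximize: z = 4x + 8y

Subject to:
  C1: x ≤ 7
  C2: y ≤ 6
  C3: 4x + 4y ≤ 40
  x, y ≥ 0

At x = 4, y = 6, compute slack b - a·x for each constraint:
  C1: 7 − 4 = 3  (slack)
  C2: 6 − 6 = 0  (binding)
  C3: 40 − 40 = 0  (binding)

Optimal: x = 4, y = 6
Binding: C2, C3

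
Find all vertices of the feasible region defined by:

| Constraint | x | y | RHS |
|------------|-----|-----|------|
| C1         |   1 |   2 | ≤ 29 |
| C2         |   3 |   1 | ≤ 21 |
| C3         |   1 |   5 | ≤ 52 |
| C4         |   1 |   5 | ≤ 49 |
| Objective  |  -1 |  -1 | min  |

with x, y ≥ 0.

(0, 0), (7, 0), (4, 9), (0, 9.8)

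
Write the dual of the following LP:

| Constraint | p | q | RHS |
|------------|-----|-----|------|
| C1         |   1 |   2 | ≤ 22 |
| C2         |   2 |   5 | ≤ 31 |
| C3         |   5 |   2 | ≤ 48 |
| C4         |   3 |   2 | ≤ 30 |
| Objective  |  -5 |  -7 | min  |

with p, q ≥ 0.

Primal min cᵀx s.t. Ax ≤ b, x ≥ 0  →  Dual max −bᵀy s.t. Aᵀy ≥ −c, y ≥ 0.

Maximize: z = -22y1 - 31y2 - 48y3 - 30y4

Subject to:
  y1 + 2y2 + 5y3 + 3y4 ≥ 5
  2y1 + 5y2 + 2y3 + 2y4 ≥ 7
  y1, y2, y3, y4 ≥ 0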